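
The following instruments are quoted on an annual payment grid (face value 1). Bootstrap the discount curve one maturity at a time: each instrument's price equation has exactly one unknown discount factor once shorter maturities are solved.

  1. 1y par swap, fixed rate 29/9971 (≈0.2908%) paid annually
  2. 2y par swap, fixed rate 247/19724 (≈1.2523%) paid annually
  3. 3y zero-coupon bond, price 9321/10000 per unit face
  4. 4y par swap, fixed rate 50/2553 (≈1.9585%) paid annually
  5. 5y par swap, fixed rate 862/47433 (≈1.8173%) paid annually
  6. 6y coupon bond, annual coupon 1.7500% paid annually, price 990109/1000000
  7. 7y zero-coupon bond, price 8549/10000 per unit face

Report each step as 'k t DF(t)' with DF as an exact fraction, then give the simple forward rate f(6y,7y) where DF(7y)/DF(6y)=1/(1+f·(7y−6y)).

1 1 9971/10000
2 2 9753/10000
3 3 9321/10000
4 4 37/40
5 5 4569/5000
6 6 1783/2000
7 7 8549/10000
f(6y,7y) = ((1783/2000)/(8549/10000) − 1)/(1) = 366/8549 ≈ 4.2812%

step 1 [1y] swap r/1=29/9971: DF=(1 − 29/9971·(0))/(1+29/9971) = 9971/10000 ≈ 0.997100
step 2 [2y] swap r/1=247/19724: DF=(1 − 247/19724·(0.997100))/(1+247/19724) = 9753/10000 ≈ 0.975300
step 3 [3y] zero: DF = P = 9321/10000 ≈ 0.932100
step 4 [4y] swap r/1=50/2553: DF=(1 − 50/2553·(0.997100+0.975300+0.932100))/(1+50/2553) = 37/40 ≈ 0.925000
step 5 [5y] swap r/1=862/47433: DF=(1 − 862/47433·(0.997100+0.975300+0.932100+0.925000))/(1+862/47433) = 4569/5000 ≈ 0.913800
step 6 [6y] bond c/1=7/400: DF=(990109/1000000 − 7/400·(0.997100+0.975300+0.932100+0.925000+0.913800))/(1+7/400) = 1783/2000 ≈ 0.891500
step 7 [7y] zero: DF = P = 8549/10000 ≈ 0.854900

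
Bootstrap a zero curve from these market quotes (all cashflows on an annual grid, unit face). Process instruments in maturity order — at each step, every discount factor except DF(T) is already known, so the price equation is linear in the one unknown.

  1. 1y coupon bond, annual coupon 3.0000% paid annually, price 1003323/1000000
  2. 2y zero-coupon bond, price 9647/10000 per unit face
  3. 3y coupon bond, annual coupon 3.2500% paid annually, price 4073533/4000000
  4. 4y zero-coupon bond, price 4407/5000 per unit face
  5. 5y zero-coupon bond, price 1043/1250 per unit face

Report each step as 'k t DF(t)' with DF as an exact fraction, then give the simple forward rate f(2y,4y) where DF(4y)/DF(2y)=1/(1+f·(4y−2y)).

step 1 [1y] bond c/1=3/100: DF=(1003323/1000000 − 3/100·(0))/(1+3/100) = 9741/10000 ≈ 0.974100
step 2 [2y] zero: DF = P = 9647/10000 ≈ 0.964700
step 3 [3y] bond c/1=13/400: DF=(4073533/4000000 − 13/400·(0.974100+0.964700))/(1+13/400) = 9253/10000 ≈ 0.925300
step 4 [4y] zero: DF = P = 4407/5000 ≈ 0.881400
step 5 [5y] zero: DF = P = 1043/1250 ≈ 0.834400

1 1 9741/10000
2 2 9647/10000
3 3 9253/10000
4 4 4407/5000
5 5 1043/1250
f(2y,4y) = ((9647/10000)/(4407/5000) − 1)/(2) = 833/17628 ≈ 4.7254%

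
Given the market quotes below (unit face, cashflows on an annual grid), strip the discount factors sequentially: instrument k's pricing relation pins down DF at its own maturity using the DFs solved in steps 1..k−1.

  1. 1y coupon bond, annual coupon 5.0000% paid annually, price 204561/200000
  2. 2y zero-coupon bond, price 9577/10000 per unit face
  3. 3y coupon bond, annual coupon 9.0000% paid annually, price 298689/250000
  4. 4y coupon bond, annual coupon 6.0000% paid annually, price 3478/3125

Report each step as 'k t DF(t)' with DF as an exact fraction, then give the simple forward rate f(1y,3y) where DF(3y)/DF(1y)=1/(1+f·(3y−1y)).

step 1 [1y] bond c/1=1/20: DF=(204561/200000 − 1/20·(0))/(1+1/20) = 9741/10000 ≈ 0.974100
step 2 [2y] zero: DF = P = 9577/10000 ≈ 0.957700
step 3 [3y] bond c/1=9/100: DF=(298689/250000 − 9/100·(0.974100+0.957700))/(1+9/100) = 4683/5000 ≈ 0.936600
step 4 [4y] bond c/1=3/50: DF=(3478/3125 − 3/50·(0.974100+0.957700+0.936600))/(1+3/50) = 2219/2500 ≈ 0.887600

1 1 9741/10000
2 2 9577/10000
3 3 4683/5000
4 4 2219/2500
f(1y,3y) = ((9741/10000)/(4683/5000) − 1)/(2) = 125/6244 ≈ 2.0019%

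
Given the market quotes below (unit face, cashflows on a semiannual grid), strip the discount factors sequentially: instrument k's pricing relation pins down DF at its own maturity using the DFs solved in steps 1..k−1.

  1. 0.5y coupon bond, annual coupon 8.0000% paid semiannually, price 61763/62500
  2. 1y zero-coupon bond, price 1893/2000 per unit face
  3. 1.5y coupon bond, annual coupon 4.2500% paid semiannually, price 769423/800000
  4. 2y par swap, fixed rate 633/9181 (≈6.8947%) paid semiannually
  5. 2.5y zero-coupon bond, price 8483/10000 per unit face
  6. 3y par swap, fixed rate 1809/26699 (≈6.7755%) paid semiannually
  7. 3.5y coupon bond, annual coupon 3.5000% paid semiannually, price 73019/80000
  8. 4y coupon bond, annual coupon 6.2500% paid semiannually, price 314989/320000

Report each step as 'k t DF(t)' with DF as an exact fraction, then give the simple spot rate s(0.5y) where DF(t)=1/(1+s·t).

step 1 [0.5y] bond c/2=1/25: DF=(61763/62500 − 1/25·(0))/(1+1/25) = 4751/5000 ≈ 0.950200
step 2 [1y] zero: DF = P = 1893/2000 ≈ 0.946500
step 3 [1.5y] bond c/2=17/800: DF=(769423/800000 − 17/800·(0.950200+0.946500))/(1+17/800) = 9023/10000 ≈ 0.902300
step 4 [2y] swap r/2=633/18362: DF=(1 − 633/18362·(0.950200+0.946500+0.902300))/(1+633/18362) = 4367/5000 ≈ 0.873400
step 5 [2.5y] zero: DF = P = 8483/10000 ≈ 0.848300
step 6 [3y] swap r/2=1809/53398: DF=(1 − 1809/53398·(0.950200+0.946500+0.902300+0.873400+0.848300))/(1+1809/53398) = 8191/10000 ≈ 0.819100
step 7 [3.5y] bond c/2=7/400: DF=(73019/80000 − 7/400·(0.950200+0.946500+0.902300+0.873400+0.848300+0.819100))/(1+7/400) = 2013/2500 ≈ 0.805200
step 8 [4y] bond c/2=1/32: DF=(314989/320000 − 1/32·(0.950200+0.946500+0.902300+0.873400+0.848300+0.819100+0.805200))/(1+1/32) = 7683/10000 ≈ 0.768300

1 1/2 4751/5000
2 1 1893/2000
3 3/2 9023/10000
4 2 4367/5000
5 5/2 8483/10000
6 3 8191/10000
7 7/2 2013/2500
8 4 7683/10000
s(0.5y) = (1/(4751/5000) − 1)/(1/2) = 498/4751 ≈ 10.4820%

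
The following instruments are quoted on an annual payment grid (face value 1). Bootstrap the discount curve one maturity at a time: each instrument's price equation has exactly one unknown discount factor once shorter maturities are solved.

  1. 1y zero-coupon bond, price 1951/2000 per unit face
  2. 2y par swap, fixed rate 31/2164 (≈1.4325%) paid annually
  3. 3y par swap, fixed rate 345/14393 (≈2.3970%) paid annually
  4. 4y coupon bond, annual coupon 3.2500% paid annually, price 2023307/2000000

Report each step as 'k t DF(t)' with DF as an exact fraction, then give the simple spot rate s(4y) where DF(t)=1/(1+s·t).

1 1 1951/2000
2 2 9721/10000
3 3 931/1000
4 4 2223/2500
s(4y) = (1/(2223/2500) − 1)/(4) = 277/8892 ≈ 3.1152%

step 1 [1y] zero: DF = P = 1951/2000 ≈ 0.975500
step 2 [2y] swap r/1=31/2164: DF=(1 − 31/2164·(0.975500))/(1+31/2164) = 9721/10000 ≈ 0.972100
step 3 [3y] swap r/1=345/14393: DF=(1 − 345/14393·(0.975500+0.972100))/(1+345/14393) = 931/1000 ≈ 0.931000
step 4 [4y] bond c/1=13/400: DF=(2023307/2000000 − 13/400·(0.975500+0.972100+0.931000))/(1+13/400) = 2223/2500 ≈ 0.889200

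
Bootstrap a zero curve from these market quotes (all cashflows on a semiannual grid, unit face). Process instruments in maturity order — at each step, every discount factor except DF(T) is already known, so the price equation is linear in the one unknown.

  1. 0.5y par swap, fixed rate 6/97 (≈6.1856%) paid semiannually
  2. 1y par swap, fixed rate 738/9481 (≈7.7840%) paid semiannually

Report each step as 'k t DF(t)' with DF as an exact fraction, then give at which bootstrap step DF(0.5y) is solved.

1 1/2 97/100
2 1 4631/5000
DF(0.5y) is solved at step 1

step 1 [0.5y] swap r/2=3/97: DF=(1 − 3/97·(0))/(1+3/97) = 97/100 ≈ 0.970000
step 2 [1y] swap r/2=369/9481: DF=(1 − 369/9481·(0.970000))/(1+369/9481) = 4631/5000 ≈ 0.926200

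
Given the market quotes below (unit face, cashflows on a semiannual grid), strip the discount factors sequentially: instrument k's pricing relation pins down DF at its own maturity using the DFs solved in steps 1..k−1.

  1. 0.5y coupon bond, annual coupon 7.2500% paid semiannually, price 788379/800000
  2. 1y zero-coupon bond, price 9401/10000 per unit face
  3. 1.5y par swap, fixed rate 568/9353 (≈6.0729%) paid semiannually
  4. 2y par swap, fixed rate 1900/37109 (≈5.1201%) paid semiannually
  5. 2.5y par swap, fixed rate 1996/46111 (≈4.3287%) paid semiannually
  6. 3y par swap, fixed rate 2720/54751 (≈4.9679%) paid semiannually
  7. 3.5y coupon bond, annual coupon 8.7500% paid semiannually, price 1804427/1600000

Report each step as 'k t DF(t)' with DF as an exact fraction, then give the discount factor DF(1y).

1 1/2 951/1000
2 1 9401/10000
3 3/2 2287/2500
4 2 181/200
5 5/2 4501/5000
6 3 108/125
7 7/2 851/1000
DF(1y) = 9401/10000 ≈ 0.940100

step 1 [0.5y] bond c/2=29/800: DF=(788379/800000 − 29/800·(0))/(1+29/800) = 951/1000 ≈ 0.951000
step 2 [1y] zero: DF = P = 9401/10000 ≈ 0.940100
step 3 [1.5y] swap r/2=284/9353: DF=(1 − 284/9353·(0.951000+0.940100))/(1+284/9353) = 2287/2500 ≈ 0.914800
step 4 [2y] swap r/2=950/37109: DF=(1 − 950/37109·(0.951000+0.940100+0.914800))/(1+950/37109) = 181/200 ≈ 0.905000
step 5 [2.5y] swap r/2=998/46111: DF=(1 − 998/46111·(0.951000+0.940100+0.914800+0.905000))/(1+998/46111) = 4501/5000 ≈ 0.900200
step 6 [3y] swap r/2=1360/54751: DF=(1 − 1360/54751·(0.951000+0.940100+0.914800+0.905000+0.900200))/(1+1360/54751) = 108/125 ≈ 0.864000
step 7 [3.5y] bond c/2=7/160: DF=(1804427/1600000 − 7/160·(0.951000+0.940100+0.914800+0.905000+0.900200+0.864000))/(1+7/160) = 851/1000 ≈ 0.851000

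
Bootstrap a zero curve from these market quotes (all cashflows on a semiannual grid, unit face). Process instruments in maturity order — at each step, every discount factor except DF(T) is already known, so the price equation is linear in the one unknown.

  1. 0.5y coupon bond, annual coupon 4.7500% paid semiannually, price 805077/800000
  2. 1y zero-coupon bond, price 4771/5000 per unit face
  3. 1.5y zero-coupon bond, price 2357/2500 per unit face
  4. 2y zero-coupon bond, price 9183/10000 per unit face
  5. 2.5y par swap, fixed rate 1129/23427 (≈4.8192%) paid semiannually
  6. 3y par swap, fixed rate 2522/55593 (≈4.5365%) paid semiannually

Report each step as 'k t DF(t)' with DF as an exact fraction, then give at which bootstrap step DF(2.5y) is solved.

1 1/2 983/1000
2 1 4771/5000
3 3/2 2357/2500
4 2 9183/10000
5 5/2 8871/10000
6 3 8739/10000
DF(2.5y) is solved at step 5

step 1 [0.5y] bond c/2=19/800: DF=(805077/800000 − 19/800·(0))/(1+19/800) = 983/1000 ≈ 0.983000
step 2 [1y] zero: DF = P = 4771/5000 ≈ 0.954200
step 3 [1.5y] zero: DF = P = 2357/2500 ≈ 0.942800
step 4 [2y] zero: DF = P = 9183/10000 ≈ 0.918300
step 5 [2.5y] swap r/2=1129/46854: DF=(1 − 1129/46854·(0.983000+0.954200+0.942800+0.918300))/(1+1129/46854) = 8871/10000 ≈ 0.887100
step 6 [3y] swap r/2=1261/55593: DF=(1 − 1261/55593·(0.983000+0.954200+0.942800+0.918300+0.887100))/(1+1261/55593) = 8739/10000 ≈ 0.873900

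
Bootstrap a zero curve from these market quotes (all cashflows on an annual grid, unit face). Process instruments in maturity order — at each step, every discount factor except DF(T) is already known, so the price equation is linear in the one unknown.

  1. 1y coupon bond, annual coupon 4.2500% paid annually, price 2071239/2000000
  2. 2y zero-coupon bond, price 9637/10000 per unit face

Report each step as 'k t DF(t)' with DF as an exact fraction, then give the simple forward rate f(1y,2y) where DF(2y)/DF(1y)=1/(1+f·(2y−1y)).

step 1 [1y] bond c/1=17/400: DF=(2071239/2000000 − 17/400·(0))/(1+17/400) = 4967/5000 ≈ 0.993400
step 2 [2y] zero: DF = P = 9637/10000 ≈ 0.963700

1 1 4967/5000
2 2 9637/10000
f(1y,2y) = ((4967/5000)/(9637/10000) − 1)/(1) = 297/9637 ≈ 3.0819%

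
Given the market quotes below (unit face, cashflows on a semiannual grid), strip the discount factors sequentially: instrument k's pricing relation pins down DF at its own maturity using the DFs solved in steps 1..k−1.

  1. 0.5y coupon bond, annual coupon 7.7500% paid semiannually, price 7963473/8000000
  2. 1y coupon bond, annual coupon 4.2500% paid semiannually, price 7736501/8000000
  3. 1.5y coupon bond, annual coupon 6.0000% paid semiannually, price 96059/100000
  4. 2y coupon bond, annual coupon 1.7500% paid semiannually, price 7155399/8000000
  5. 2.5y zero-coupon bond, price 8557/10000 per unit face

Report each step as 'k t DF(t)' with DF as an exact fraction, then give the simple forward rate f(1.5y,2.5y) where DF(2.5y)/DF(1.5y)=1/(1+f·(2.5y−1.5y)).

step 1 [0.5y] bond c/2=31/800: DF=(7963473/8000000 − 31/800·(0))/(1+31/800) = 9583/10000 ≈ 0.958300
step 2 [1y] bond c/2=17/800: DF=(7736501/8000000 − 17/800·(0.958300))/(1+17/800) = 927/1000 ≈ 0.927000
step 3 [1.5y] bond c/2=3/100: DF=(96059/100000 − 3/100·(0.958300+0.927000))/(1+3/100) = 8777/10000 ≈ 0.877700
step 4 [2y] bond c/2=7/800: DF=(7155399/8000000 − 7/800·(0.958300+0.927000+0.877700))/(1+7/800) = 8627/10000 ≈ 0.862700
step 5 [2.5y] zero: DF = P = 8557/10000 ≈ 0.855700

1 1/2 9583/10000
2 1 927/1000
3 3/2 8777/10000
4 2 8627/10000
5 5/2 8557/10000
f(1.5y,2.5y) = ((8777/10000)/(8557/10000) − 1)/(1) = 220/8557 ≈ 2.5710%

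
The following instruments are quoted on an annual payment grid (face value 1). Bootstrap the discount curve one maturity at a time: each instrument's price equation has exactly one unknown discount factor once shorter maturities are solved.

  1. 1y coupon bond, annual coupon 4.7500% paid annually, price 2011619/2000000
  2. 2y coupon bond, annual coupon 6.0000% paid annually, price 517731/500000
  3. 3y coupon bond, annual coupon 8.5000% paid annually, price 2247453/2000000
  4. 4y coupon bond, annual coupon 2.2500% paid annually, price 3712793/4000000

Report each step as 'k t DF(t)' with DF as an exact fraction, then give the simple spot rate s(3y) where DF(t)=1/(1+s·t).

step 1 [1y] bond c/1=19/400: DF=(2011619/2000000 − 19/400·(0))/(1+19/400) = 4801/5000 ≈ 0.960200
step 2 [2y] bond c/1=3/50: DF=(517731/500000 − 3/50·(0.960200))/(1+3/50) = 369/400 ≈ 0.922500
step 3 [3y] bond c/1=17/200: DF=(2247453/2000000 − 17/200·(0.960200+0.922500))/(1+17/200) = 4441/5000 ≈ 0.888200
step 4 [4y] bond c/1=9/400: DF=(3712793/4000000 − 9/400·(0.960200+0.922500+0.888200))/(1+9/400) = 2117/2500 ≈ 0.846800

1 1 4801/5000
2 2 369/400
3 3 4441/5000
4 4 2117/2500
s(3y) = (1/(4441/5000) − 1)/(3) = 559/13323 ≈ 4.1958%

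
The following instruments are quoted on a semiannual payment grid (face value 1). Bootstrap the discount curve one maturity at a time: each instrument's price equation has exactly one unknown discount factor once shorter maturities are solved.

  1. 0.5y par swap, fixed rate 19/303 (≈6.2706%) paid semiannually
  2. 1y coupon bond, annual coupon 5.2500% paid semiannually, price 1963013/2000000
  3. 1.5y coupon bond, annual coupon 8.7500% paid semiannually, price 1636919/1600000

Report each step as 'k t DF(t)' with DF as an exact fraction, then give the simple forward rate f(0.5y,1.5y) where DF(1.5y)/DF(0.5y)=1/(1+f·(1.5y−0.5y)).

1 1/2 606/625
2 1 2329/2500
3 3/2 1801/2000
f(0.5y,1.5y) = ((606/625)/(1801/2000) − 1)/(1) = 691/9005 ≈ 7.6735%

step 1 [0.5y] swap r/2=19/606: DF=(1 − 19/606·(0))/(1+19/606) = 606/625 ≈ 0.969600
step 2 [1y] bond c/2=21/800: DF=(1963013/2000000 − 21/800·(0.969600))/(1+21/800) = 2329/2500 ≈ 0.931600
step 3 [1.5y] bond c/2=7/160: DF=(1636919/1600000 − 7/160·(0.969600+0.931600))/(1+7/160) = 1801/2000 ≈ 0.900500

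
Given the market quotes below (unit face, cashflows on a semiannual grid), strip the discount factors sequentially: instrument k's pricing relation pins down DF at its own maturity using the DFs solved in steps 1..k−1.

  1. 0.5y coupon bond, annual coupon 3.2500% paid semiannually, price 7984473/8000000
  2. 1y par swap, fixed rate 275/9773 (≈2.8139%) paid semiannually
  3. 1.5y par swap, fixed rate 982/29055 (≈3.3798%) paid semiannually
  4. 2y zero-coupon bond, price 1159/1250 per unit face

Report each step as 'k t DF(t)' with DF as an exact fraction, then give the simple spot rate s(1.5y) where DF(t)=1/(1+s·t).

step 1 [0.5y] bond c/2=13/800: DF=(7984473/8000000 − 13/800·(0))/(1+13/800) = 9821/10000 ≈ 0.982100
step 2 [1y] swap r/2=275/19546: DF=(1 − 275/19546·(0.982100))/(1+275/19546) = 389/400 ≈ 0.972500
step 3 [1.5y] swap r/2=491/29055: DF=(1 − 491/29055·(0.982100+0.972500))/(1+491/29055) = 9509/10000 ≈ 0.950900
step 4 [2y] zero: DF = P = 1159/1250 ≈ 0.927200

1 1/2 9821/10000
2 1 389/400
3 3/2 9509/10000
4 2 1159/1250
s(1.5y) = (1/(9509/10000) − 1)/(3/2) = 982/28527 ≈ 3.4424%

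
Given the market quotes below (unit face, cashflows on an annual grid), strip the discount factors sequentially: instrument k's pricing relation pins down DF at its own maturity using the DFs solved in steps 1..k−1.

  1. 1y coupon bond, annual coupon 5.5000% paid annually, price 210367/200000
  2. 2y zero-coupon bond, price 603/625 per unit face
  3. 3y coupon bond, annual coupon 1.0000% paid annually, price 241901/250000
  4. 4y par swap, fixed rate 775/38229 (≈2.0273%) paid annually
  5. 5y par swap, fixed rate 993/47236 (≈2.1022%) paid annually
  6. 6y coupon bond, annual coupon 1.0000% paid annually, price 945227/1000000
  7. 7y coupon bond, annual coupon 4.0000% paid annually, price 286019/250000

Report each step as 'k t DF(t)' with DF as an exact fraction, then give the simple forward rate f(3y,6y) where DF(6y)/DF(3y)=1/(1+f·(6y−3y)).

1 1 997/1000
2 2 603/625
3 3 4693/5000
4 4 369/400
5 5 9007/10000
6 6 8891/10000
7 7 4421/5000
f(3y,6y) = ((4693/5000)/(8891/10000) − 1)/(3) = 165/8891 ≈ 1.8558%

step 1 [1y] bond c/1=11/200: DF=(210367/200000 − 11/200·(0))/(1+11/200) = 997/1000 ≈ 0.997000
step 2 [2y] zero: DF = P = 603/625 ≈ 0.964800
step 3 [3y] bond c/1=1/100: DF=(241901/250000 − 1/100·(0.997000+0.964800))/(1+1/100) = 4693/5000 ≈ 0.938600
step 4 [4y] swap r/1=775/38229: DF=(1 − 775/38229·(0.997000+0.964800+0.938600))/(1+775/38229) = 369/400 ≈ 0.922500
step 5 [5y] swap r/1=993/47236: DF=(1 − 993/47236·(0.997000+0.964800+0.938600+0.922500))/(1+993/47236) = 9007/10000 ≈ 0.900700
step 6 [6y] bond c/1=1/100: DF=(945227/1000000 − 1/100·(0.997000+0.964800+0.938600+0.922500+0.900700))/(1+1/100) = 8891/10000 ≈ 0.889100
step 7 [7y] bond c/1=1/25: DF=(286019/250000 − 1/25·(0.997000+0.964800+0.938600+0.922500+0.900700+0.889100))/(1+1/25) = 4421/5000 ≈ 0.884200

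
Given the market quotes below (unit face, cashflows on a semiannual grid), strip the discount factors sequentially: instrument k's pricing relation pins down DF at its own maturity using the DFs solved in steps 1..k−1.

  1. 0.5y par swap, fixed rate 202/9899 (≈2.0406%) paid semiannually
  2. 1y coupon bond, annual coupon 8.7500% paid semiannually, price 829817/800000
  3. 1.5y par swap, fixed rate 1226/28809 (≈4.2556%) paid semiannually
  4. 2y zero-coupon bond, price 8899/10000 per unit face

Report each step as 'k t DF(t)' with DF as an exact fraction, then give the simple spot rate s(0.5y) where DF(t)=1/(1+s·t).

1 1/2 9899/10000
2 1 9523/10000
3 3/2 9387/10000
4 2 8899/10000
s(0.5y) = (1/(9899/10000) − 1)/(1/2) = 202/9899 ≈ 2.0406%

step 1 [0.5y] swap r/2=101/9899: DF=(1 − 101/9899·(0))/(1+101/9899) = 9899/10000 ≈ 0.989900
step 2 [1y] bond c/2=7/160: DF=(829817/800000 − 7/160·(0.989900))/(1+7/160) = 9523/10000 ≈ 0.952300
step 3 [1.5y] swap r/2=613/28809: DF=(1 − 613/28809·(0.989900+0.952300))/(1+613/28809) = 9387/10000 ≈ 0.938700
step 4 [2y] zero: DF = P = 8899/10000 ≈ 0.889900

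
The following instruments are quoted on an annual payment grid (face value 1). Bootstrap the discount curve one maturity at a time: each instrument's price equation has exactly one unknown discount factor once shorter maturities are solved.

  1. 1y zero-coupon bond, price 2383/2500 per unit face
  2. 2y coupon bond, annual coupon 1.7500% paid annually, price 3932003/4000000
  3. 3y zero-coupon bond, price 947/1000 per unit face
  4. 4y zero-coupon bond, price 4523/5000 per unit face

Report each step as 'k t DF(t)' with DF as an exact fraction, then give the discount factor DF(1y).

1 1 2383/2500
2 2 9497/10000
3 3 947/1000
4 4 4523/5000
DF(1y) = 2383/2500 ≈ 0.953200

step 1 [1y] zero: DF = P = 2383/2500 ≈ 0.953200
step 2 [2y] bond c/1=7/400: DF=(3932003/4000000 − 7/400·(0.953200))/(1+7/400) = 9497/10000 ≈ 0.949700
step 3 [3y] zero: DF = P = 947/1000 ≈ 0.947000
step 4 [4y] zero: DF = P = 4523/5000 ≈ 0.904600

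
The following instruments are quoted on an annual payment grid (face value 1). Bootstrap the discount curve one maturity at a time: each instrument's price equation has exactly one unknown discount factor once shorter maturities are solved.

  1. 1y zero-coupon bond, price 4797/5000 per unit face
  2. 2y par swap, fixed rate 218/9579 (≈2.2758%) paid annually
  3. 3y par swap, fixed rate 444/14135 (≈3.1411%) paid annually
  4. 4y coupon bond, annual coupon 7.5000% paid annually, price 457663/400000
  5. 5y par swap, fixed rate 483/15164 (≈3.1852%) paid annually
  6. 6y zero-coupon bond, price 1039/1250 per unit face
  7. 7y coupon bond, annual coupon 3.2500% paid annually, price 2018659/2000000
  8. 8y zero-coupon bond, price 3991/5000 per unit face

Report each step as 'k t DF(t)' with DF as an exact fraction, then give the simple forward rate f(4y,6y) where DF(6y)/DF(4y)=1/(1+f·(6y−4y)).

1 1 4797/5000
2 2 2391/2500
3 3 1139/1250
4 4 8671/10000
5 5 8551/10000
6 6 1039/1250
7 7 4041/5000
8 8 3991/5000
f(4y,6y) = ((8671/10000)/(1039/1250) − 1)/(2) = 359/16624 ≈ 2.1595%

step 1 [1y] zero: DF = P = 4797/5000 ≈ 0.959400
step 2 [2y] swap r/1=218/9579: DF=(1 − 218/9579·(0.959400))/(1+218/9579) = 2391/2500 ≈ 0.956400
step 3 [3y] swap r/1=444/14135: DF=(1 − 444/14135·(0.959400+0.956400))/(1+444/14135) = 1139/1250 ≈ 0.911200
step 4 [4y] bond c/1=3/40: DF=(457663/400000 − 3/40·(0.959400+0.956400+0.911200))/(1+3/40) = 8671/10000 ≈ 0.867100
step 5 [5y] swap r/1=483/15164: DF=(1 − 483/15164·(0.959400+0.956400+0.911200+0.867100))/(1+483/15164) = 8551/10000 ≈ 0.855100
step 6 [6y] zero: DF = P = 1039/1250 ≈ 0.831200
step 7 [7y] bond c/1=13/400: DF=(2018659/2000000 − 13/400·(0.959400+0.956400+0.911200+0.867100+0.855100+0.831200))/(1+13/400) = 4041/5000 ≈ 0.808200
step 8 [8y] zero: DF = P = 3991/5000 ≈ 0.798200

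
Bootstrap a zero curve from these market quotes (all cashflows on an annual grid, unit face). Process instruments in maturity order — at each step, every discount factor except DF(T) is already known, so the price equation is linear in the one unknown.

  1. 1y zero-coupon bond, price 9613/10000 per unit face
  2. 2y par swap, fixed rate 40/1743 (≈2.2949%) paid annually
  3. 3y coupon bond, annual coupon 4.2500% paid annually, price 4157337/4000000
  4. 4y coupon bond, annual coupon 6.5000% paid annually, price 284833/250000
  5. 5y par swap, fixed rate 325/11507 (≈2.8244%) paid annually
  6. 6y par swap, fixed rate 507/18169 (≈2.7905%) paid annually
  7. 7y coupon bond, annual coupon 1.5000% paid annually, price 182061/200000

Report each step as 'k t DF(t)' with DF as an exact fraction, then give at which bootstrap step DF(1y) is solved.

step 1 [1y] zero: DF = P = 9613/10000 ≈ 0.961300
step 2 [2y] swap r/1=40/1743: DF=(1 − 40/1743·(0.961300))/(1+40/1743) = 239/250 ≈ 0.956000
step 3 [3y] bond c/1=17/400: DF=(4157337/4000000 − 17/400·(0.961300+0.956000))/(1+17/400) = 2297/2500 ≈ 0.918800
step 4 [4y] bond c/1=13/200: DF=(284833/250000 − 13/200·(0.961300+0.956000+0.918800))/(1+13/200) = 8967/10000 ≈ 0.896700
step 5 [5y] swap r/1=325/11507: DF=(1 − 325/11507·(0.961300+0.956000+0.918800+0.896700))/(1+325/11507) = 87/100 ≈ 0.870000
step 6 [6y] swap r/1=507/18169: DF=(1 − 507/18169·(0.961300+0.956000+0.918800+0.896700+0.870000))/(1+507/18169) = 8479/10000 ≈ 0.847900
step 7 [7y] bond c/1=3/200: DF=(182061/200000 − 3/200·(0.961300+0.956000+0.918800+0.896700+0.870000+0.847900))/(1+3/200) = 8163/10000 ≈ 0.816300

1 1 9613/10000
2 2 239/250
3 3 2297/2500
4 4 8967/10000
5 5 87/100
6 6 8479/10000
7 7 8163/10000
DF(1y) is solved at step 1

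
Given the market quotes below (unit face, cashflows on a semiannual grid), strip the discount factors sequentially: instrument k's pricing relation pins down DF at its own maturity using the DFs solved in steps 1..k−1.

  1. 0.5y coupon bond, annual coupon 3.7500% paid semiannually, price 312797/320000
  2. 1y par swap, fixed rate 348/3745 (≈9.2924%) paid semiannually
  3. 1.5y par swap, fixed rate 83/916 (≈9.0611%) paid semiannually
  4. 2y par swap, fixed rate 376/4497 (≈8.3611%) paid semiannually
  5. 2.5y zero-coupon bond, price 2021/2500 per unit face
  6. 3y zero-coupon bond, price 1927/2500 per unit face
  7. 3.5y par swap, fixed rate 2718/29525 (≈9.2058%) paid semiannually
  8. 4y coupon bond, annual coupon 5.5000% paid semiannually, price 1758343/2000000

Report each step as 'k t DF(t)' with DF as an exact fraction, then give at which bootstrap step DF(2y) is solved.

step 1 [0.5y] bond c/2=3/160: DF=(312797/320000 − 3/160·(0))/(1+3/160) = 1919/2000 ≈ 0.959500
step 2 [1y] swap r/2=174/3745: DF=(1 − 174/3745·(0.959500))/(1+174/3745) = 913/1000 ≈ 0.913000
step 3 [1.5y] swap r/2=83/1832: DF=(1 − 83/1832·(0.959500+0.913000))/(1+83/1832) = 1751/2000 ≈ 0.875500
step 4 [2y] swap r/2=188/4497: DF=(1 − 188/4497·(0.959500+0.913000+0.875500))/(1+188/4497) = 531/625 ≈ 0.849600
step 5 [2.5y] zero: DF = P = 2021/2500 ≈ 0.808400
step 6 [3y] zero: DF = P = 1927/2500 ≈ 0.770800
step 7 [3.5y] swap r/2=1359/29525: DF=(1 − 1359/29525·(0.959500+0.913000+0.875500+0.849600+0.808400+0.770800))/(1+1359/29525) = 3641/5000 ≈ 0.728200
step 8 [4y] bond c/2=11/400: DF=(1758343/2000000 − 11/400·(0.959500+0.913000+0.875500+0.849600+0.808400+0.770800+0.728200))/(1+11/400) = 436/625 ≈ 0.697600

1 1/2 1919/2000
2 1 913/1000
3 3/2 1751/2000
4 2 531/625
5 5/2 2021/2500
6 3 1927/2500
7 7/2 3641/5000
8 4 436/625
DF(2y) is solved at step 4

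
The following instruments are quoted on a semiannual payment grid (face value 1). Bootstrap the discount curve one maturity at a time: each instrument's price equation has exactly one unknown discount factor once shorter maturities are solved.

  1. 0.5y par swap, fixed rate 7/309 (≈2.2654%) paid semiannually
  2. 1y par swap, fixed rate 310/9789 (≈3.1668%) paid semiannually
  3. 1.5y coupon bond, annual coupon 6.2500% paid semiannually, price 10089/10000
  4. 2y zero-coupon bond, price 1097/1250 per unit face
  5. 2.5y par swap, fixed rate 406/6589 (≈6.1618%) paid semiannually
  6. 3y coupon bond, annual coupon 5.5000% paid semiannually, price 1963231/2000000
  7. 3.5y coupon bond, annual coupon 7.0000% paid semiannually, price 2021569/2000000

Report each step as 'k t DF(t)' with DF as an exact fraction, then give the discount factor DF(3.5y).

step 1 [0.5y] swap r/2=7/618: DF=(1 − 7/618·(0))/(1+7/618) = 618/625 ≈ 0.988800
step 2 [1y] swap r/2=155/9789: DF=(1 − 155/9789·(0.988800))/(1+155/9789) = 969/1000 ≈ 0.969000
step 3 [1.5y] bond c/2=1/32: DF=(10089/10000 − 1/32·(0.988800+0.969000))/(1+1/32) = 919/1000 ≈ 0.919000
step 4 [2y] zero: DF = P = 1097/1250 ≈ 0.877600
step 5 [2.5y] swap r/2=203/6589: DF=(1 − 203/6589·(0.988800+0.969000+0.919000+0.877600))/(1+203/6589) = 8579/10000 ≈ 0.857900
step 6 [3y] bond c/2=11/400: DF=(1963231/2000000 − 11/400·(0.988800+0.969000+0.919000+0.877600+0.857900))/(1+11/400) = 8319/10000 ≈ 0.831900
step 7 [3.5y] bond c/2=7/200: DF=(2021569/2000000 − 7/200·(0.988800+0.969000+0.919000+0.877600+0.857900+0.831900))/(1+7/200) = 317/400 ≈ 0.792500

1 1/2 618/625
2 1 969/1000
3 3/2 919/1000
4 2 1097/1250
5 5/2 8579/10000
6 3 8319/10000
7 7/2 317/400
DF(3.5y) = 317/400 ≈ 0.792500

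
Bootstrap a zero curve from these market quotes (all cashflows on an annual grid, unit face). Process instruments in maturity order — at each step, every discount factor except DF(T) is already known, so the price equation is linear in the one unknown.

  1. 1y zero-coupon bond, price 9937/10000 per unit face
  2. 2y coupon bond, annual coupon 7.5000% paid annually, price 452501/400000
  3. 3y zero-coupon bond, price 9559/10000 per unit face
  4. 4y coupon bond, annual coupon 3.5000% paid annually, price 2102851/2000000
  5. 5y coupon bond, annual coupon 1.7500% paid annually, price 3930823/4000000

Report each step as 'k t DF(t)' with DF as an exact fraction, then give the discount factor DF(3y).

step 1 [1y] zero: DF = P = 9937/10000 ≈ 0.993700
step 2 [2y] bond c/1=3/40: DF=(452501/400000 − 3/40·(0.993700))/(1+3/40) = 983/1000 ≈ 0.983000
step 3 [3y] zero: DF = P = 9559/10000 ≈ 0.955900
step 4 [4y] bond c/1=7/200: DF=(2102851/2000000 − 7/200·(0.993700+0.983000+0.955900))/(1+7/200) = 9167/10000 ≈ 0.916700
step 5 [5y] bond c/1=7/400: DF=(3930823/4000000 − 7/400·(0.993700+0.983000+0.955900+0.916700))/(1+7/400) = 2249/2500 ≈ 0.899600

1 1 9937/10000
2 2 983/1000
3 3 9559/10000
4 4 9167/10000
5 5 2249/2500
DF(3y) = 9559/10000 ≈ 0.955900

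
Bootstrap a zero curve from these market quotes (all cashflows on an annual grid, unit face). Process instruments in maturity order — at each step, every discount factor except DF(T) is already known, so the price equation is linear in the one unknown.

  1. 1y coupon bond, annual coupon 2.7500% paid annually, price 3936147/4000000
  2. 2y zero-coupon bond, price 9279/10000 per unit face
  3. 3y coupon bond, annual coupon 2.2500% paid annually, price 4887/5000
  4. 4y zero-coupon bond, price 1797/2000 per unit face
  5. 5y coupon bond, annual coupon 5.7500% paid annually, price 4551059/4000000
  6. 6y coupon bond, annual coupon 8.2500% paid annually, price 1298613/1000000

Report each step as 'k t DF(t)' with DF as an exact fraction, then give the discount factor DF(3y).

step 1 [1y] bond c/1=11/400: DF=(3936147/4000000 − 11/400·(0))/(1+11/400) = 9577/10000 ≈ 0.957700
step 2 [2y] zero: DF = P = 9279/10000 ≈ 0.927900
step 3 [3y] bond c/1=9/400: DF=(4887/5000 − 9/400·(0.957700+0.927900))/(1+9/400) = 1143/1250 ≈ 0.914400
step 4 [4y] zero: DF = P = 1797/2000 ≈ 0.898500
step 5 [5y] bond c/1=23/400: DF=(4551059/4000000 − 23/400·(0.957700+0.927900+0.914400+0.898500))/(1+23/400) = 2187/2500 ≈ 0.874800
step 6 [6y] bond c/1=33/400: DF=(1298613/1000000 − 33/400·(0.957700+0.927900+0.914400+0.898500+0.874800))/(1+33/400) = 8511/10000 ≈ 0.851100

1 1 9577/10000
2 2 9279/10000
3 3 1143/1250
4 4 1797/2000
5 5 2187/2500
6 6 8511/10000
DF(3y) = 1143/1250 ≈ 0.914400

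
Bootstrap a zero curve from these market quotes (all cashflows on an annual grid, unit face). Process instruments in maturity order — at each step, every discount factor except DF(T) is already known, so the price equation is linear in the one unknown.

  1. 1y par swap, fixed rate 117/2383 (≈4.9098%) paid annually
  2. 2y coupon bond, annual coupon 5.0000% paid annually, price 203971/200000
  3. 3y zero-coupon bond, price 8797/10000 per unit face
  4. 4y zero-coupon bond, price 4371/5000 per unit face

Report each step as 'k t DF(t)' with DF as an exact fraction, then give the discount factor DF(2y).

step 1 [1y] swap r/1=117/2383: DF=(1 − 117/2383·(0))/(1+117/2383) = 2383/2500 ≈ 0.953200
step 2 [2y] bond c/1=1/20: DF=(203971/200000 − 1/20·(0.953200))/(1+1/20) = 9259/10000 ≈ 0.925900
step 3 [3y] zero: DF = P = 8797/10000 ≈ 0.879700
step 4 [4y] zero: DF = P = 4371/5000 ≈ 0.874200

1 1 2383/2500
2 2 9259/10000
3 3 8797/10000
4 4 4371/5000
DF(2y) = 9259/10000 ≈ 0.925900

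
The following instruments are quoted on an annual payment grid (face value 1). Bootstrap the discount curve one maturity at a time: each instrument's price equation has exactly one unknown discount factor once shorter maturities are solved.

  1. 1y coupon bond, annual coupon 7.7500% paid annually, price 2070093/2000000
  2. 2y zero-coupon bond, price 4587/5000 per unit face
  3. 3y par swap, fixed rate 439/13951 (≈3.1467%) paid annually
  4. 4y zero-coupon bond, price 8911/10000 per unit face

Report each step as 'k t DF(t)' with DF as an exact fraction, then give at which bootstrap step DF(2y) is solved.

1 1 4803/5000
2 2 4587/5000
3 3 4561/5000
4 4 8911/10000
DF(2y) is solved at step 2

step 1 [1y] bond c/1=31/400: DF=(2070093/2000000 − 31/400·(0))/(1+31/400) = 4803/5000 ≈ 0.960600
step 2 [2y] zero: DF = P = 4587/5000 ≈ 0.917400
step 3 [3y] swap r/1=439/13951: DF=(1 − 439/13951·(0.960600+0.917400))/(1+439/13951) = 4561/5000 ≈ 0.912200
step 4 [4y] zero: DF = P = 8911/10000 ≈ 0.891100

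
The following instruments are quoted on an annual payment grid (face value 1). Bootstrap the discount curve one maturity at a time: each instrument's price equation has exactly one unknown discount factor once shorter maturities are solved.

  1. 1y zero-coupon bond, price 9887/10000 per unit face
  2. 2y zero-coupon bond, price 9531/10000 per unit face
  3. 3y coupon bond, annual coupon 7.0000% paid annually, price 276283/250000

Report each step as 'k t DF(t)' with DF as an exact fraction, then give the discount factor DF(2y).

step 1 [1y] zero: DF = P = 9887/10000 ≈ 0.988700
step 2 [2y] zero: DF = P = 9531/10000 ≈ 0.953100
step 3 [3y] bond c/1=7/100: DF=(276283/250000 − 7/100·(0.988700+0.953100))/(1+7/100) = 4529/5000 ≈ 0.905800

1 1 9887/10000
2 2 9531/10000
3 3 4529/5000
DF(2y) = 9531/10000 ≈ 0.953100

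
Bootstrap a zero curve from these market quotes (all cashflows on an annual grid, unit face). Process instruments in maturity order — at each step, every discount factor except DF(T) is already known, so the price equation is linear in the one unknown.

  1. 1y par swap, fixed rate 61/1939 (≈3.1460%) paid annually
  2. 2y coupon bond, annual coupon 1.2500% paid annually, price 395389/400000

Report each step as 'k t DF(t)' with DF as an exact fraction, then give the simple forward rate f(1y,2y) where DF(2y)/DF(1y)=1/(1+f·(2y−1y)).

step 1 [1y] swap r/1=61/1939: DF=(1 − 61/1939·(0))/(1+61/1939) = 1939/2000 ≈ 0.969500
step 2 [2y] bond c/1=1/80: DF=(395389/400000 − 1/80·(0.969500))/(1+1/80) = 9643/10000 ≈ 0.964300

1 1 1939/2000
2 2 9643/10000
f(1y,2y) = ((1939/2000)/(9643/10000) − 1)/(1) = 52/9643 ≈ 0.5393%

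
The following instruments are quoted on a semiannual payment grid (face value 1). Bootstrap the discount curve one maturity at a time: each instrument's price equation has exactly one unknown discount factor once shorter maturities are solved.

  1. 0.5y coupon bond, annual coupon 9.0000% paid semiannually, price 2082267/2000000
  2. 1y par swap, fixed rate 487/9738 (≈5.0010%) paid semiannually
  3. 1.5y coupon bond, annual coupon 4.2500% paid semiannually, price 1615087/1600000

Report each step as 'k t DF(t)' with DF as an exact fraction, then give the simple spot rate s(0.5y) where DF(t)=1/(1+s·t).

1 1/2 9963/10000
2 1 9513/10000
3 3/2 9479/10000
s(0.5y) = (1/(9963/10000) − 1)/(1/2) = 74/9963 ≈ 0.7427%

step 1 [0.5y] bond c/2=9/200: DF=(2082267/2000000 − 9/200·(0))/(1+9/200) = 9963/10000 ≈ 0.996300
step 2 [1y] swap r/2=487/19476: DF=(1 − 487/19476·(0.996300))/(1+487/19476) = 9513/10000 ≈ 0.951300
step 3 [1.5y] bond c/2=17/800: DF=(1615087/1600000 − 17/800·(0.996300+0.951300))/(1+17/800) = 9479/10000 ≈ 0.947900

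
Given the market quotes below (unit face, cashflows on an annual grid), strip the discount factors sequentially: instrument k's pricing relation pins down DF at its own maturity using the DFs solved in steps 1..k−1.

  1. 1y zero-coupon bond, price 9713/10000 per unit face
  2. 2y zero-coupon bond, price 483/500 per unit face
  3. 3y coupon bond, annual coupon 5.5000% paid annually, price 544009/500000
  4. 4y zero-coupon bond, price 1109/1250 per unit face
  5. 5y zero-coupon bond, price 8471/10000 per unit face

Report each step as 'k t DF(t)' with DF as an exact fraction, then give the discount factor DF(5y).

step 1 [1y] zero: DF = P = 9713/10000 ≈ 0.971300
step 2 [2y] zero: DF = P = 483/500 ≈ 0.966000
step 3 [3y] bond c/1=11/200: DF=(544009/500000 − 11/200·(0.971300+0.966000))/(1+11/200) = 9303/10000 ≈ 0.930300
step 4 [4y] zero: DF = P = 1109/1250 ≈ 0.887200
step 5 [5y] zero: DF = P = 8471/10000 ≈ 0.847100

1 1 9713/10000
2 2 483/500
3 3 9303/10000
4 4 1109/1250
5 5 8471/10000
DF(5y) = 8471/10000 ≈ 0.847100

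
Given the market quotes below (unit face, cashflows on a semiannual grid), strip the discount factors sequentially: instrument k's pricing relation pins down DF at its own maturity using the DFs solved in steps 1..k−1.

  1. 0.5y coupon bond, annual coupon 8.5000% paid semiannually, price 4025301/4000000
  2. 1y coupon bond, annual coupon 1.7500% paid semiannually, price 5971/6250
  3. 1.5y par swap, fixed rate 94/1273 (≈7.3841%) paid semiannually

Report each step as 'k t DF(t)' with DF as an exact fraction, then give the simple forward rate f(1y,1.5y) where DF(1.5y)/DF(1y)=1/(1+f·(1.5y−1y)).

1 1/2 9653/10000
2 1 9387/10000
3 3/2 4483/5000
f(1y,1.5y) = ((9387/10000)/(4483/5000) − 1)/(1/2) = 421/4483 ≈ 9.3910%

step 1 [0.5y] bond c/2=17/400: DF=(4025301/4000000 − 17/400·(0))/(1+17/400) = 9653/10000 ≈ 0.965300
step 2 [1y] bond c/2=7/800: DF=(5971/6250 − 7/800·(0.965300))/(1+7/800) = 9387/10000 ≈ 0.938700
step 3 [1.5y] swap r/2=47/1273: DF=(1 − 47/1273·(0.965300+0.938700))/(1+47/1273) = 4483/5000 ≈ 0.896600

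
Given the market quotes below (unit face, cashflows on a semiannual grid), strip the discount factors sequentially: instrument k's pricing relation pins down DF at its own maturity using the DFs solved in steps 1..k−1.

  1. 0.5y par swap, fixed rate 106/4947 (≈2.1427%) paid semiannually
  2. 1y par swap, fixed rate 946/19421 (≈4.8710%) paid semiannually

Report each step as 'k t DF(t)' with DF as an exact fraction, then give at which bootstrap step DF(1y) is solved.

step 1 [0.5y] swap r/2=53/4947: DF=(1 − 53/4947·(0))/(1+53/4947) = 4947/5000 ≈ 0.989400
step 2 [1y] swap r/2=473/19421: DF=(1 − 473/19421·(0.989400))/(1+473/19421) = 9527/10000 ≈ 0.952700

1 1/2 4947/5000
2 1 9527/10000
DF(1y) is solved at step 2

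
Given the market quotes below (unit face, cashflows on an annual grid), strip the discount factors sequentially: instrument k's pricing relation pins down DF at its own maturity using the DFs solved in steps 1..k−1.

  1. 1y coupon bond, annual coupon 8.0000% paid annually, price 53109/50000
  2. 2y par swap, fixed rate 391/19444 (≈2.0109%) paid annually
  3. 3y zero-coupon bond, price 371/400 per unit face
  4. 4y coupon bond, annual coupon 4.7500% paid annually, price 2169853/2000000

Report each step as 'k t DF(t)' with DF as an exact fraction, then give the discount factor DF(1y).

1 1 1967/2000
2 2 9609/10000
3 3 371/400
4 4 1811/2000
DF(1y) = 1967/2000 ≈ 0.983500

step 1 [1y] bond c/1=2/25: DF=(53109/50000 − 2/25·(0))/(1+2/25) = 1967/2000 ≈ 0.983500
step 2 [2y] swap r/1=391/19444: DF=(1 − 391/19444·(0.983500))/(1+391/19444) = 9609/10000 ≈ 0.960900
step 3 [3y] zero: DF = P = 371/400 ≈ 0.927500
step 4 [4y] bond c/1=19/400: DF=(2169853/2000000 − 19/400·(0.983500+0.960900+0.927500))/(1+19/400) = 1811/2000 ≈ 0.905500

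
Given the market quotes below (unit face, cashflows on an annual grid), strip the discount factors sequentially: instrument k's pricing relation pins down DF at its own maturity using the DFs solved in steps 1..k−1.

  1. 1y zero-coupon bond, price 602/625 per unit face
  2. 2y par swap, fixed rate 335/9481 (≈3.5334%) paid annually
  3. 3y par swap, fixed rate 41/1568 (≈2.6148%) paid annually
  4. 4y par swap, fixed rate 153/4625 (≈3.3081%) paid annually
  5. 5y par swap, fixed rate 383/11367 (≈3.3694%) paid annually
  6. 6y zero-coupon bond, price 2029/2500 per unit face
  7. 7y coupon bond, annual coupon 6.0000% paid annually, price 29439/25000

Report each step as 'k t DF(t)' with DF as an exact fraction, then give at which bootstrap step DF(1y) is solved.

step 1 [1y] zero: DF = P = 602/625 ≈ 0.963200
step 2 [2y] swap r/1=335/9481: DF=(1 − 335/9481·(0.963200))/(1+335/9481) = 933/1000 ≈ 0.933000
step 3 [3y] swap r/1=41/1568: DF=(1 − 41/1568·(0.963200+0.933000))/(1+41/1568) = 4631/5000 ≈ 0.926200
step 4 [4y] swap r/1=153/4625: DF=(1 − 153/4625·(0.963200+0.933000+0.926200))/(1+153/4625) = 1097/1250 ≈ 0.877600
step 5 [5y] swap r/1=383/11367: DF=(1 − 383/11367·(0.963200+0.933000+0.926200+0.877600))/(1+383/11367) = 2117/2500 ≈ 0.846800
step 6 [6y] zero: DF = P = 2029/2500 ≈ 0.811600
step 7 [7y] bond c/1=3/50: DF=(29439/25000 − 3/50·(0.963200+0.933000+0.926200+0.877600+0.846800+0.811600))/(1+3/50) = 2019/2500 ≈ 0.807600

1 1 602/625
2 2 933/1000
3 3 4631/5000
4 4 1097/1250
5 5 2117/2500
6 6 2029/2500
7 7 2019/2500
DF(1y) is solved at step 1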